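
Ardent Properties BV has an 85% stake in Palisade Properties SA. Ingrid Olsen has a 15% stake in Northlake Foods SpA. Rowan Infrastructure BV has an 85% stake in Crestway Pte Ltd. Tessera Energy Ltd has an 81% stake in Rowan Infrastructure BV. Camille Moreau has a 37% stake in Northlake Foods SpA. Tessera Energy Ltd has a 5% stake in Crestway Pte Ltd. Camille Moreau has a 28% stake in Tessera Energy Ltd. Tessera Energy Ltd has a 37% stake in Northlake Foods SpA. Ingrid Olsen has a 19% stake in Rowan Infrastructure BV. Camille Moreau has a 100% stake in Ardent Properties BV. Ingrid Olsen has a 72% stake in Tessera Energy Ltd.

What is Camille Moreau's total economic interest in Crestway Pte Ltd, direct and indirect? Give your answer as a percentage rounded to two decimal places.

Camille reaches Crestway along 2 paths.
Via Tessera: 28% × 5% = 1.4%.
Via Tessera → Rowan: 28% × 81% × 85% = 19.278%.
Total: 1.4% + 19.278% = 20.678%.
Rounded: 20.68%.

20.68%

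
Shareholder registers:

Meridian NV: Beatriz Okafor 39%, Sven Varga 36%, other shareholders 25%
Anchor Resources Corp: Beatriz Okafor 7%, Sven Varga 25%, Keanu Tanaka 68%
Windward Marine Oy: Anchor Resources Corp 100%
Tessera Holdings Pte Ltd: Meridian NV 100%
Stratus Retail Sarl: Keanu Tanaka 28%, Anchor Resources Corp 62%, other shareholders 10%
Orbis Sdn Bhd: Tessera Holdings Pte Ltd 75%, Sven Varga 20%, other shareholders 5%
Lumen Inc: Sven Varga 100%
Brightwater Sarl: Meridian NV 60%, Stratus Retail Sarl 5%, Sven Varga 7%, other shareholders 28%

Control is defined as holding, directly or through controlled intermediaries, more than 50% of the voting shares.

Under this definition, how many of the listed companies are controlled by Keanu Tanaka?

Keanu holds 68% of Anchor, so Keanu controls Anchor.
Anchor holds 100% of Windward, so Keanu controls Windward.
Keanu and Anchor together hold 28% + 62% = 90% of Stratus, so Keanu controls Stratus.
No other company's threshold is met.
Keanu controls 3 companies.

3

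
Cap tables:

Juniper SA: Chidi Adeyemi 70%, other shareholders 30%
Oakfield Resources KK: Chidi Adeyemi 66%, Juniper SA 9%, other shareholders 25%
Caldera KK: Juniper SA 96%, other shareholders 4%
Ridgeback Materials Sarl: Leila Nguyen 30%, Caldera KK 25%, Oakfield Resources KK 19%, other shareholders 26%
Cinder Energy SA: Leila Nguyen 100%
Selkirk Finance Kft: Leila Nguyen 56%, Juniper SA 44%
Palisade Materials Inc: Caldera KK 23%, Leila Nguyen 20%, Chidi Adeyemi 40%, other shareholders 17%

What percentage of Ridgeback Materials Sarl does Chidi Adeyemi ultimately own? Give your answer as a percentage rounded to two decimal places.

Chidi reaches Ridgeback along 3 paths.
Via Juniper → Caldera: 70% × 96% × 25% = 16.8%.
Via Oakfield: 66% × 19% = 12.54%.
Via Juniper → Oakfield: 70% × 9% × 19% = 1.197%.
Total: 16.8% + 12.54% + 1.197% = 30.537%.
Rounded: 30.54%.

30.54%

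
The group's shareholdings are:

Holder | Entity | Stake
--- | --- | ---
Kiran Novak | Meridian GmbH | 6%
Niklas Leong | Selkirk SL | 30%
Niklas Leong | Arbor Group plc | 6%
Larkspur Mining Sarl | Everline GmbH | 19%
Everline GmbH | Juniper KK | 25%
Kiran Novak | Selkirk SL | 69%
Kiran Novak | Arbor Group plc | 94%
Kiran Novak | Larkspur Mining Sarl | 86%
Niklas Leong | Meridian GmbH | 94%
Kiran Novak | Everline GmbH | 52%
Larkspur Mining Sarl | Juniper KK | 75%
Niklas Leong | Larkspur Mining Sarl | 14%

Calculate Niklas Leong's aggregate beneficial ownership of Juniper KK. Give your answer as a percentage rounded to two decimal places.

11.17%

Niklas reaches Juniper along 2 paths.
Via Larkspur: 14% × 75% = 10.5%.
Via Larkspur → Everline: 14% × 19% × 25% = 0.665%.
Total: 10.5% + 0.665% = 11.165%.
Rounded: 11.17%.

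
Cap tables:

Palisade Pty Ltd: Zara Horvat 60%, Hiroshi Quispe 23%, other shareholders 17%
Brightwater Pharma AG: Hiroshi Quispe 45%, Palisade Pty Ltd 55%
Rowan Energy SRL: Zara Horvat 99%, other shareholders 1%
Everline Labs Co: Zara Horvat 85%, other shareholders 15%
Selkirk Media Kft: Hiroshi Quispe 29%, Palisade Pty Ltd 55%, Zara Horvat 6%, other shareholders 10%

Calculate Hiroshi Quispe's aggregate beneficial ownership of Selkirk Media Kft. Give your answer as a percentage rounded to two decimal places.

41.65%

Hiroshi reaches Selkirk along 2 paths.
Direct stake: 29% = 29%.
Via Palisade: 23% × 55% = 12.65%.
Total: 29% + 12.65% = 41.65%.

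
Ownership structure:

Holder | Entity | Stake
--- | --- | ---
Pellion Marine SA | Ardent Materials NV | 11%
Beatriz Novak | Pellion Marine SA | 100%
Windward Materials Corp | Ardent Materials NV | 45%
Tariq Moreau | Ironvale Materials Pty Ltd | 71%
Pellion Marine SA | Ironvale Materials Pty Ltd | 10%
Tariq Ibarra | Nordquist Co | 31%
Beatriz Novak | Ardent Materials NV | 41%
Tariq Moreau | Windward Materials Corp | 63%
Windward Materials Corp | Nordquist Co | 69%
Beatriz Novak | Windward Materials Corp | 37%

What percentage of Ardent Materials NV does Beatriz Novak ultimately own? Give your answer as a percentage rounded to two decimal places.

68.65%

Beatriz reaches Ardent along 3 paths.
Direct stake: 41% = 41%.
Via Windward: 37% × 45% = 16.65%.
Via Pellion: 100% × 11% = 11%.
Total: 41% + 16.65% + 11% = 68.65%.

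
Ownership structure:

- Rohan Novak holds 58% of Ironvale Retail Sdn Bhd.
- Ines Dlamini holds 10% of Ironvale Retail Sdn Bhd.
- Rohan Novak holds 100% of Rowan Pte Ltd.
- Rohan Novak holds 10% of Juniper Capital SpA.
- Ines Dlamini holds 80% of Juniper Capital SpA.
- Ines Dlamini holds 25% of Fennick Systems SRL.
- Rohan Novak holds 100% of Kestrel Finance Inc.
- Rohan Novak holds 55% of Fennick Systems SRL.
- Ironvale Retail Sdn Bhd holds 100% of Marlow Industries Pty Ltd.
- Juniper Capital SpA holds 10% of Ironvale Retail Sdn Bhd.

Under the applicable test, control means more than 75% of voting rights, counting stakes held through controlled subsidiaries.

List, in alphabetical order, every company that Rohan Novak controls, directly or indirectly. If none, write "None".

Rohan holds 100% of Kestrel, so Rohan controls Kestrel.
Rohan holds 100% of Rowan, so Rohan controls Rowan.
No other company's threshold is met.

Kestrel Finance Inc, Rowan Pte Ltd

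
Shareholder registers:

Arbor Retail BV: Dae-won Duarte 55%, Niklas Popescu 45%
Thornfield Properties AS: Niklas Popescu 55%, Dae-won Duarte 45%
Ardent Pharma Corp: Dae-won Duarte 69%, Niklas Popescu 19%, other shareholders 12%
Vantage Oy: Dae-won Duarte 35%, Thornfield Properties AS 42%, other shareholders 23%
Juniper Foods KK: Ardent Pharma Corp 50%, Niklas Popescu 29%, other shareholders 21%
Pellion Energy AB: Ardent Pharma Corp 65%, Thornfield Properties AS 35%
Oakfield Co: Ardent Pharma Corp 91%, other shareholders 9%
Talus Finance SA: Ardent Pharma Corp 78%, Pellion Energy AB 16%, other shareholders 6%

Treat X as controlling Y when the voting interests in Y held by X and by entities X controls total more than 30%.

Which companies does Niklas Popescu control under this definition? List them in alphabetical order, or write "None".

Niklas holds 45% of Arbor, so Niklas controls Arbor.
Niklas holds 55% of Thornfield, so Niklas controls Thornfield.
Thornfield holds 42% of Vantage, so Niklas controls Vantage.
Thornfield holds 35% of Pellion, so Niklas controls Pellion.
No other company's threshold is met.

Arbor Retail BV, Pellion Energy AB, Thornfield Properties AS, Vantage Oy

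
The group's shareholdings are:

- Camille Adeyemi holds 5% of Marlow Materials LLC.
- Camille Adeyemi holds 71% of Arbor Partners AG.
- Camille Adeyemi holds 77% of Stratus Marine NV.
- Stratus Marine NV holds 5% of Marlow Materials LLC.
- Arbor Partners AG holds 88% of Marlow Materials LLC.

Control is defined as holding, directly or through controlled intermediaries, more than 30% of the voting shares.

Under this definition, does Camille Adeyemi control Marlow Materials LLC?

Camille holds 77% of Stratus, so Camille controls Stratus.
Camille holds 71% of Arbor, so Camille controls Arbor.
Camille and Arbor and Stratus together hold 5% + 88% + 5% = 98% of Marlow, so Camille controls Marlow.

Yes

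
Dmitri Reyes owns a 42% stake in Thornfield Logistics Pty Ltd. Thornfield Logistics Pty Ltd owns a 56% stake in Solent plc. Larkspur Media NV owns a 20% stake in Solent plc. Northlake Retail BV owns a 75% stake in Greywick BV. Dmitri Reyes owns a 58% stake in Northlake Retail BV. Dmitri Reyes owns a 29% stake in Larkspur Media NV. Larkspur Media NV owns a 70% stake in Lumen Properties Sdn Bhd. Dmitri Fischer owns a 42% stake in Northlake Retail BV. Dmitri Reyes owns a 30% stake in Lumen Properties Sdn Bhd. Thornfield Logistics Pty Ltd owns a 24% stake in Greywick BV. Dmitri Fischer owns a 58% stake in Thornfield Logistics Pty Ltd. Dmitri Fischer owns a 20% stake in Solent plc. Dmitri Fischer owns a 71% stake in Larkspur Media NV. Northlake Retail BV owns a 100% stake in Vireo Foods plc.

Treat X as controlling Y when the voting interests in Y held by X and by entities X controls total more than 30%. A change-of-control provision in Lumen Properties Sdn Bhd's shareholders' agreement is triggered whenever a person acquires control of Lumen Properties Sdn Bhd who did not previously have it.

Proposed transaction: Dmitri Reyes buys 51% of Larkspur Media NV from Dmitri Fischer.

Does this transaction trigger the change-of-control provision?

The purchase adds only to Dmitri Reyes's holdings (Dmitri Fischer's stake shrinks), so Dmitri Reyes is the only person who could newly come to control Lumen.
Dmitri Reyes holds 42% of Thornfield, so Dmitri Reyes controls Thornfield.
Thornfield holds 56% of Solent, so Dmitri Reyes controls Solent.
Dmitri Reyes holds 58% of Northlake, so Dmitri Reyes controls Northlake.
Northlake holds 100% of Vireo, so Dmitri Reyes controls Vireo.
Thornfield and Northlake together hold 24% + 75% = 99% of Greywick, so Dmitri Reyes controls Greywick.
In Lumen, Dmitri Reyes's side holds only 30%, not > 30%.
So before the transaction, Dmitri Reyes does not control Lumen.
After the purchase, Dmitri Reyes's direct stake in Larkspur rises to 29% + 51% = 80%, and Dmitri Fischer's stake falls to 20%.
Dmitri Reyes holds 80% of Larkspur, so Dmitri Reyes controls Larkspur.
Dmitri Reyes and Larkspur together hold 30% + 70% = 100% of Lumen, so Dmitri Reyes controls Lumen.
Dmitri Reyes did not control Lumen before and does after, so the clause is triggered.

Yes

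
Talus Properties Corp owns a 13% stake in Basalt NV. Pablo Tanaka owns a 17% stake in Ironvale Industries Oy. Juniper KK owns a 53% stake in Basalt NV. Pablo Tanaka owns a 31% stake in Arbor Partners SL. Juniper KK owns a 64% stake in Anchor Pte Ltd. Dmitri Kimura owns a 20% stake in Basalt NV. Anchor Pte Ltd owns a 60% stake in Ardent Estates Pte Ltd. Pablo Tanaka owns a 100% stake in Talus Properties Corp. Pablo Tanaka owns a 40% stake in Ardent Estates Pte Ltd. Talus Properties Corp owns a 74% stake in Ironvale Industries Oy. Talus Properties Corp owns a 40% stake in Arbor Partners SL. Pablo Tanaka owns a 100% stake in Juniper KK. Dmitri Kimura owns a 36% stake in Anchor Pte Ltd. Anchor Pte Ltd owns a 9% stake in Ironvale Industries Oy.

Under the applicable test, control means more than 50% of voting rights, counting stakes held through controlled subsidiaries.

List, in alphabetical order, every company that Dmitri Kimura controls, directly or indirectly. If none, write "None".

Dmitri's largest direct stake is 36% in Anchor, which does not meet the threshold.

None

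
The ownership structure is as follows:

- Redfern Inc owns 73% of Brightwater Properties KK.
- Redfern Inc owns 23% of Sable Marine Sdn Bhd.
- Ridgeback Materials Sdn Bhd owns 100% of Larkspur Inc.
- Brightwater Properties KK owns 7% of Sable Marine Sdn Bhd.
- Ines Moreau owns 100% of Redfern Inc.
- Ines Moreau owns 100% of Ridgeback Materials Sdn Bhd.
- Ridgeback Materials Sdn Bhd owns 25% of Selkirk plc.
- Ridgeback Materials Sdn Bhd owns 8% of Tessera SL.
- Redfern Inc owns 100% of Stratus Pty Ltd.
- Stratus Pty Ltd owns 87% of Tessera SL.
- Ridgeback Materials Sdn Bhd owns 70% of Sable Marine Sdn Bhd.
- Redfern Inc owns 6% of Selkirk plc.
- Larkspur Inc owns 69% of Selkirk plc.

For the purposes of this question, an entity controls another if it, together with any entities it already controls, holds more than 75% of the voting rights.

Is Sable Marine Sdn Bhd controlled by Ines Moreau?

Ines holds 100% of Ridgeback, so Ines controls Ridgeback.
Ines holds 100% of Redfern, so Ines controls Redfern.
Redfern and Ridgeback together hold 23% + 70% = 93% of Sable, so Ines controls Sable.

Yes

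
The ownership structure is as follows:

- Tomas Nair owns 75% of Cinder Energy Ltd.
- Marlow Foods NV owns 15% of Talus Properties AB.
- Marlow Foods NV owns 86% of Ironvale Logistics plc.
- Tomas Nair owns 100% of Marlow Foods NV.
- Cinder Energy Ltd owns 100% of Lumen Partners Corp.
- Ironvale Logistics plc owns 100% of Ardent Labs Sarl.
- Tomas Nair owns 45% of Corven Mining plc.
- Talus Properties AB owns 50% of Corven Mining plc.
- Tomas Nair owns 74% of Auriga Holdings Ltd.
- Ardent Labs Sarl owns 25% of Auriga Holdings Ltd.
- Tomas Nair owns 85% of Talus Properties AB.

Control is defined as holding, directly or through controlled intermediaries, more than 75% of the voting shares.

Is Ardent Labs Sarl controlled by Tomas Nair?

Yes

Tomas holds 100% of Marlow, so Tomas controls Marlow.
Marlow holds 86% of Ironvale, so Tomas controls Ironvale.
Ironvale holds 100% of Ardent, so Tomas controls Ardent.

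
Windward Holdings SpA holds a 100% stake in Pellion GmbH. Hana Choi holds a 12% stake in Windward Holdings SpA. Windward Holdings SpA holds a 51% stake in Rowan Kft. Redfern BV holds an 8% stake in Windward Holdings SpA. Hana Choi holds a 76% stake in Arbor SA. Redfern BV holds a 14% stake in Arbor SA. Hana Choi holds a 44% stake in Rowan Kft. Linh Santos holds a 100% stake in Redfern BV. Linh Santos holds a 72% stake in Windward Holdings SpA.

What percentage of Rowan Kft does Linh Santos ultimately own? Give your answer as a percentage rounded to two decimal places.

40.80%

Linh reaches Rowan along 2 paths.
Via Windward: 72% × 51% = 36.72%.
Via Redfern → Windward: 100% × 8% × 51% = 4.08%.
Total: 36.72% + 4.08% = 40.8%.
Rounded: 40.80%.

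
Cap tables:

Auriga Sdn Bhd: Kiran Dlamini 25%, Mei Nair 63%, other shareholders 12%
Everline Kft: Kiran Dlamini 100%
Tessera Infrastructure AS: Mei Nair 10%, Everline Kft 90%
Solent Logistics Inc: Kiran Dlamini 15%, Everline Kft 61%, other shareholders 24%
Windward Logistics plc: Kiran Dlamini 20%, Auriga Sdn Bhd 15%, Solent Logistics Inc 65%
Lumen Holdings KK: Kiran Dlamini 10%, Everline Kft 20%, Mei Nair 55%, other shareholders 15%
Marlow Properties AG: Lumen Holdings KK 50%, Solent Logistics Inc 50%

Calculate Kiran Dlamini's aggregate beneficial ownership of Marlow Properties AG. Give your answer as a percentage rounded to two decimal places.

53.00%

Kiran reaches Marlow along 4 paths.
Via Lumen: 10% × 50% = 5%.
Via Everline → Lumen: 100% × 20% × 50% = 10%.
Via Solent: 15% × 50% = 7.5%.
Via Everline → Solent: 100% × 61% × 50% = 30.5%.
Total: 5% + 10% + 7.5% + 30.5% = 53%.
Rounded: 53.00%.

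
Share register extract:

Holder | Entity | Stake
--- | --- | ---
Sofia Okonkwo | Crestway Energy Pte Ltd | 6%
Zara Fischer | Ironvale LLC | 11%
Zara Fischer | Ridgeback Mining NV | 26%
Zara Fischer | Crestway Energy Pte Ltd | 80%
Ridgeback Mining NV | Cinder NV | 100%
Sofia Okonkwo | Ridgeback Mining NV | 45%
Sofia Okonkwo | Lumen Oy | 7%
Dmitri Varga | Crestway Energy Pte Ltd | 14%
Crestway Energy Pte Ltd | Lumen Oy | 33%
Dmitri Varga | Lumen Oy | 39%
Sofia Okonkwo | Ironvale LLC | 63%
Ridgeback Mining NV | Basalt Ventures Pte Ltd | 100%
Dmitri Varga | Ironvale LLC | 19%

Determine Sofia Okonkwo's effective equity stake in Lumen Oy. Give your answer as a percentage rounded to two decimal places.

8.98%

Sofia reaches Lumen along 2 paths.
Via Crestway: 6% × 33% = 1.98%.
Direct stake: 7% = 7%.
Total: 1.98% + 7% = 8.98%.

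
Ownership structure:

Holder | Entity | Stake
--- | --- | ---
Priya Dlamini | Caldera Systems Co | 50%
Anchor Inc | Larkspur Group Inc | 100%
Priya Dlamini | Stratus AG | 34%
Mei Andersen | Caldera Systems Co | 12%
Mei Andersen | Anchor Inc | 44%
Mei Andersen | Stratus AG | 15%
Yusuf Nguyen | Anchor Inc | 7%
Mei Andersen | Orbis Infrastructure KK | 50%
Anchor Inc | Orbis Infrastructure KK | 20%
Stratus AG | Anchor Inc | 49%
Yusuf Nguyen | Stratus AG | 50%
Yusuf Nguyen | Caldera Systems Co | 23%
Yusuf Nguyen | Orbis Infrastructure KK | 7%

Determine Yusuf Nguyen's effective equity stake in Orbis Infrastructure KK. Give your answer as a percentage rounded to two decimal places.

13.30%

Yusuf reaches Orbis along 3 paths.
Direct stake: 7% = 7%.
Via Stratus → Anchor: 50% × 49% × 20% = 4.9%.
Via Anchor: 7% × 20% = 1.4%.
Total: 7% + 4.9% + 1.4% = 13.3%.
Rounded: 13.30%.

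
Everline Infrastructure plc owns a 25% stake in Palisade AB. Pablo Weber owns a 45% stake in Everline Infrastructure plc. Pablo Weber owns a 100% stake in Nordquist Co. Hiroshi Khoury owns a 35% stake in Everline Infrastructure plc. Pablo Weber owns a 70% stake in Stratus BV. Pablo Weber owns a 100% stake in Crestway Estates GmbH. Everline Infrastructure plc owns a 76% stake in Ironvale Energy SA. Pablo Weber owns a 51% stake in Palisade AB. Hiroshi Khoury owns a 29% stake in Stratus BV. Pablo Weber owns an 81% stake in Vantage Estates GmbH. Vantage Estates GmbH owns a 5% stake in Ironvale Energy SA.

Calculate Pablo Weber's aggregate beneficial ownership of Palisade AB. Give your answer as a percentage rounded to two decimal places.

62.25%

Pablo reaches Palisade along 2 paths.
Via Everline: 45% × 25% = 11.25%.
Direct stake: 51% = 51%.
Total: 11.25% + 51% = 62.25%.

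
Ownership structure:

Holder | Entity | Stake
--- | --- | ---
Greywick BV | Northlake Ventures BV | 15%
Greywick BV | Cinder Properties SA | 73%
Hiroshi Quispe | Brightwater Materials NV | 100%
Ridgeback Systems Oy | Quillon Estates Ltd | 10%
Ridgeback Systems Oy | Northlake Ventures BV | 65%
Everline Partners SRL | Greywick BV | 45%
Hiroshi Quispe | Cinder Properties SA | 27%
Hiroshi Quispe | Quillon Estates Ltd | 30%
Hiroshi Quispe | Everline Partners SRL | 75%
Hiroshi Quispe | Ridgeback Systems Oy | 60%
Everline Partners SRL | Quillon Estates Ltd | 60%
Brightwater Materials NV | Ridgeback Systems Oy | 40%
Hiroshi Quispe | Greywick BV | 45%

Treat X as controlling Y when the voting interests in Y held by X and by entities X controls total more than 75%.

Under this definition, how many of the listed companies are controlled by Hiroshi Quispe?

Hiroshi holds 100% of Brightwater, so Hiroshi controls Brightwater.
Hiroshi and Brightwater together hold 60% + 40% = 100% of Ridgeback, so Hiroshi controls Ridgeback.
No other company's threshold is met.
Hiroshi controls 2 companies.

2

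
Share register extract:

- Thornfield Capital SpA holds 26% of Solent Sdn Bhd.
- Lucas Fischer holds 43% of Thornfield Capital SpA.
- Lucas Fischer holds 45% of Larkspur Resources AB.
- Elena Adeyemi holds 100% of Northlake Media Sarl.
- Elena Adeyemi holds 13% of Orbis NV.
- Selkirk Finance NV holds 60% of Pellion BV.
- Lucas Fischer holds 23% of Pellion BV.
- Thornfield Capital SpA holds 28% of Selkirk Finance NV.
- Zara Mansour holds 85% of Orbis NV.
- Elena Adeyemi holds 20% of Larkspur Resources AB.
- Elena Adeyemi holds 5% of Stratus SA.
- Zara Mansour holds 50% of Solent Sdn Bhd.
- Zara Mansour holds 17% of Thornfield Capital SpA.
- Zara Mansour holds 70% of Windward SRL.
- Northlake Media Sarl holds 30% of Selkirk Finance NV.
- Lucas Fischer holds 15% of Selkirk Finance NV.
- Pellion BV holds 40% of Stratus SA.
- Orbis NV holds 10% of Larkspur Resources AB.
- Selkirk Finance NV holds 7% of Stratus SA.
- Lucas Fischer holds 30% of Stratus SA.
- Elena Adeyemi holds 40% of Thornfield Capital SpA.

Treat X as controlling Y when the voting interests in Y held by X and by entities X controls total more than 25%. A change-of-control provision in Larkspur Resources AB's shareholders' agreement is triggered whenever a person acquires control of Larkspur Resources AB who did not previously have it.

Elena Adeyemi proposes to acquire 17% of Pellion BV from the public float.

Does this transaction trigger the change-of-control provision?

No

The purchase changes only Elena's holdings, so Elena is the only person who could newly come to control Larkspur.
Elena holds 40% of Thornfield, so Elena controls Thornfield.
Elena holds 100% of Northlake, so Elena controls Northlake.
Northlake and Thornfield together hold 30% + 28% = 58% of Selkirk, so Elena controls Selkirk.
Thornfield holds 26% of Solent, so Elena controls Solent.
Selkirk holds 60% of Pellion, so Elena controls Pellion.
Pellion and Selkirk and Elena together hold 40% + 7% + 5% = 52% of Stratus, so Elena controls Stratus.
In Larkspur, Elena's side holds only 20%, not > 25%.
So before the transaction, Elena does not control Larkspur.
After the purchase, Elena holds 17% of Pellion directly.
Selkirk and Elena together hold 60% + 17% = 77% of Pellion, so Elena controls Pellion.
After the transaction, Elena's side holds 20% of Larkspur, not > 25%, so Elena still does not control Larkspur.
No new person acquires control, so the clause is not triggered.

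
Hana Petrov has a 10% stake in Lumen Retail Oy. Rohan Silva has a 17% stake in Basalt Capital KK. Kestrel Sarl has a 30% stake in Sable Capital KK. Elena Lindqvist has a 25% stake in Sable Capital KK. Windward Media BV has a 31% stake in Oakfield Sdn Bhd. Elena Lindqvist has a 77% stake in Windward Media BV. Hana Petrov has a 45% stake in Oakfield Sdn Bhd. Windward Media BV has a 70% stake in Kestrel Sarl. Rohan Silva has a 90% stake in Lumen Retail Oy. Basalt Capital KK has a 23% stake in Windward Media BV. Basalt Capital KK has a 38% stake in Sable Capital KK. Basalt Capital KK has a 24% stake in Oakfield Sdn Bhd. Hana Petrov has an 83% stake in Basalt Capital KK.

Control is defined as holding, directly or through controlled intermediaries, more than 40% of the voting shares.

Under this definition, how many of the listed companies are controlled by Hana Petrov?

2

Hana holds 83% of Basalt, so Hana controls Basalt.
Hana and Basalt together hold 45% + 24% = 69% of Oakfield, so Hana controls Oakfield.
No other company's threshold is met.
Hana controls 2 companies.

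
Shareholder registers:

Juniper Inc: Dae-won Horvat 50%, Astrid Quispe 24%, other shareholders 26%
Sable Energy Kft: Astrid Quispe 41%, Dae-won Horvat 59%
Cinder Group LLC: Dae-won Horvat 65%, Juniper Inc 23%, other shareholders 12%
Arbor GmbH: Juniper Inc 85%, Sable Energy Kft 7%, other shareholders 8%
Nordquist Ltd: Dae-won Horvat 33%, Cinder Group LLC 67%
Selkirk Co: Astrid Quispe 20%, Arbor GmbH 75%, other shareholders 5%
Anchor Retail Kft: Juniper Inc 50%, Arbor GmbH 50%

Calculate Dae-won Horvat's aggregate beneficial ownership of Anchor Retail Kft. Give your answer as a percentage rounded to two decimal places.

48.32%

Dae-won reaches Anchor along 3 paths.
Via Juniper: 50% × 50% = 25%.
Via Juniper → Arbor: 50% × 85% × 50% = 21.25%.
Via Sable → Arbor: 59% × 7% × 50% = 2.065%.
Total: 25% + 21.25% + 2.065% = 48.315%.
Rounded: 48.32%.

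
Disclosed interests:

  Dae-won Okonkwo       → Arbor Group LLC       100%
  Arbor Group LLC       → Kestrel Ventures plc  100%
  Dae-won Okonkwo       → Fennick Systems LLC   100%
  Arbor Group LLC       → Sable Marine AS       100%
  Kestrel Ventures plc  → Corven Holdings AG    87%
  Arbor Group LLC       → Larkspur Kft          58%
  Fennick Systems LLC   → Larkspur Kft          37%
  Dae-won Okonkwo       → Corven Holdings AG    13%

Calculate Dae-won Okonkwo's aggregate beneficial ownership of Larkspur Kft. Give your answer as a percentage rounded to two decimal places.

Dae-won reaches Larkspur along 2 paths.
Via Fennick: 100% × 37% = 37%.
Via Arbor: 100% × 58% = 58%.
Total: 37% + 58% = 95%.
Rounded: 95.00%.

95.00%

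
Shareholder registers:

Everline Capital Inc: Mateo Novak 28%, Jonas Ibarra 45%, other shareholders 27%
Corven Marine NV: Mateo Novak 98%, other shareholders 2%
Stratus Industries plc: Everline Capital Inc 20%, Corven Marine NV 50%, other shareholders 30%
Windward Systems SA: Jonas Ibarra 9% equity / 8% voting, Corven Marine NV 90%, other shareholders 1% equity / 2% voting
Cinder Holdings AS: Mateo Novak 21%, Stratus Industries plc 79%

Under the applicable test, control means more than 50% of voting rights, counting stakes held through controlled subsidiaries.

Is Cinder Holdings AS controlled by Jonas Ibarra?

Jonas's largest direct stake is 45% in Everline, which does not meet the threshold, so Jonas controls no company.
Neither Jonas nor any entity Jonas controls holds any voting interest in Cinder.
So Jonas does not control Cinder.

No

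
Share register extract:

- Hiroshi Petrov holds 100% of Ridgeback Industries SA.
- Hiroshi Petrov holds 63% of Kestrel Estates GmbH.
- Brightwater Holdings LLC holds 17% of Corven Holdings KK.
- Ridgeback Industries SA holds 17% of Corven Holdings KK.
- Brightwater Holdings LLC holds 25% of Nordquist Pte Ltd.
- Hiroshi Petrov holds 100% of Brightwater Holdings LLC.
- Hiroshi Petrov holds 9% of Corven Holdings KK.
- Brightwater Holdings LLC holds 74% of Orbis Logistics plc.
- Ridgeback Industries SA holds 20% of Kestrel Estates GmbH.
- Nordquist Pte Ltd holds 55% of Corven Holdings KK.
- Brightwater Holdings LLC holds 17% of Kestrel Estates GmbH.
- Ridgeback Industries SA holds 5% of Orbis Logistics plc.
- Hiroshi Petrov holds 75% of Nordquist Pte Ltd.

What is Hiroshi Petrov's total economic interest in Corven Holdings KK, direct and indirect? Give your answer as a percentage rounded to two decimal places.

Hiroshi reaches Corven along 5 paths.
Via Nordquist: 75% × 55% = 41.25%.
Via Brightwater → Nordquist: 100% × 25% × 55% = 13.75%.
Via Ridgeback: 100% × 17% = 17%.
Via Brightwater: 100% × 17% = 17%.
Direct stake: 9% = 9%.
Total: 41.25% + 13.75% + 17% + 17% + 9% = 98%.
Rounded: 98.00%.

98.00%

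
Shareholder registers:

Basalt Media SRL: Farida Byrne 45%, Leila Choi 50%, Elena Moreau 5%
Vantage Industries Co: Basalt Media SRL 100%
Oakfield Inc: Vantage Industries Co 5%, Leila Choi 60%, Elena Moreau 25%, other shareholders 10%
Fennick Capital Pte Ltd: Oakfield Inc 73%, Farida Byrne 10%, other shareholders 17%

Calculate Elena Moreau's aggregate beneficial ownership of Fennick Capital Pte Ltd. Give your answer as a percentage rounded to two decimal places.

Elena reaches Fennick along 2 paths.
Via Basalt → Vantage → Oakfield: 5% × 100% × 5% × 73% = 0.1825%.
Via Oakfield: 25% × 73% = 18.25%.
Total: 0.1825% + 18.25% = 18.4325%.
Rounded: 18.43%.

18.43%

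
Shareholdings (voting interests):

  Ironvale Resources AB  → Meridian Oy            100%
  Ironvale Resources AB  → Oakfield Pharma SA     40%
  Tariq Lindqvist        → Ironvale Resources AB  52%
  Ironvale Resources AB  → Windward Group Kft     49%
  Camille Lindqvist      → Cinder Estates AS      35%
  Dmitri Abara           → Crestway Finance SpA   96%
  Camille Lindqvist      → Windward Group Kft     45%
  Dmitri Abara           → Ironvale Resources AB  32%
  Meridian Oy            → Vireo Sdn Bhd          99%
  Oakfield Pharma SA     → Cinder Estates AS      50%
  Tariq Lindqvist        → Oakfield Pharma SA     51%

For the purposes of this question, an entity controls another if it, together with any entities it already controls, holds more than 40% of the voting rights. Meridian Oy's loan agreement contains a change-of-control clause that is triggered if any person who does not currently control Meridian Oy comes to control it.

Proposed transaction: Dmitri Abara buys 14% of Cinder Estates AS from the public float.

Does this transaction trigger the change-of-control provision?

No

The purchase changes only Dmitri's holdings, so Dmitri is the only person who could newly come to control Meridian.
Dmitri holds 96% of Crestway, so Dmitri controls Crestway.
Neither Dmitri nor any entity Dmitri controls holds any voting interest in Meridian.
So before the transaction, Dmitri does not control Meridian.
After the purchase, Dmitri holds 14% of Cinder directly.
Dmitri's side now holds 14% of Cinder, not > 40%, so Dmitri still does not control Cinder.
After the transaction, neither Dmitri nor any entity Dmitri controls holds a voting interest in Meridian, so Dmitri still does not control it.
No new person acquires control, so the clause is not triggered.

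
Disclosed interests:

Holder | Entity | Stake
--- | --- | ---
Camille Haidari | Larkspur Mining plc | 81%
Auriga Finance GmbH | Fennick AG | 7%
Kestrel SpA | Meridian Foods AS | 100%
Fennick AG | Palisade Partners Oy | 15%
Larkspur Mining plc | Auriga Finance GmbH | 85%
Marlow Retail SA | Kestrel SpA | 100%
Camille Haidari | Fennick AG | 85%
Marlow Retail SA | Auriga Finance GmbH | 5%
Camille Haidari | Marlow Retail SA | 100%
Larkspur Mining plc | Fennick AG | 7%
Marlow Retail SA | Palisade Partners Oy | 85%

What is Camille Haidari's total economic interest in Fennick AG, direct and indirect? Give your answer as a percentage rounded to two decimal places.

Camille reaches Fennick along 4 paths.
Via Larkspur: 81% × 7% = 5.67%.
Direct stake: 85% = 85%.
Via Larkspur → Auriga: 81% × 85% × 7% = 4.8195%.
Via Marlow → Auriga: 100% × 5% × 7% = 0.35%.
Total: 5.67% + 85% + 4.8195% + 0.35% = 95.8395%.
Rounded: 95.84%.

95.84%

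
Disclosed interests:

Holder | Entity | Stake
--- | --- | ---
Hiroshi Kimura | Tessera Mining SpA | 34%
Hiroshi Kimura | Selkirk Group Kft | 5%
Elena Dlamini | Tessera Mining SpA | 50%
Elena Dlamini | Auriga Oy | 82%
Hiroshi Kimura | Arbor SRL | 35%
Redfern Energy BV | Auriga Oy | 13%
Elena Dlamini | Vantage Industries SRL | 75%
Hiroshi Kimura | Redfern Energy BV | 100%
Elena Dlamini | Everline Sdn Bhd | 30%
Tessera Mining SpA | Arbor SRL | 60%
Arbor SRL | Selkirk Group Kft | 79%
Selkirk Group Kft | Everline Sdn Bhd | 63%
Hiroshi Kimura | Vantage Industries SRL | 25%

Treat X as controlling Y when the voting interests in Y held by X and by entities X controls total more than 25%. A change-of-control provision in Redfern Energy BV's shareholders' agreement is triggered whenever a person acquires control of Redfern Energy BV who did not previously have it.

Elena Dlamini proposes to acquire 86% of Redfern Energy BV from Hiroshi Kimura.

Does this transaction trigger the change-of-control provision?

Yes

The purchase adds only to Elena's holdings (Hiroshi's stake shrinks), so Elena is the only person who could newly come to control Redfern.
Elena holds 75% of Vantage, so Elena controls Vantage.
Elena holds 50% of Tessera, so Elena controls Tessera.
Tessera holds 60% of Arbor, so Elena controls Arbor.
Arbor holds 79% of Selkirk, so Elena controls Selkirk.
Elena and Selkirk together hold 30% + 63% = 93% of Everline, so Elena controls Everline.
Elena holds 82% of Auriga, so Elena controls Auriga.
Neither Elena nor any entity Elena controls holds any voting interest in Redfern.
So before the transaction, Elena does not control Redfern.
After the purchase, Elena holds 86% of Redfern directly, and Hiroshi's stake falls to 14%.
Elena holds 86% of Redfern, so Elena controls Redfern.
Elena did not control Redfern before and does after, so the clause is triggered.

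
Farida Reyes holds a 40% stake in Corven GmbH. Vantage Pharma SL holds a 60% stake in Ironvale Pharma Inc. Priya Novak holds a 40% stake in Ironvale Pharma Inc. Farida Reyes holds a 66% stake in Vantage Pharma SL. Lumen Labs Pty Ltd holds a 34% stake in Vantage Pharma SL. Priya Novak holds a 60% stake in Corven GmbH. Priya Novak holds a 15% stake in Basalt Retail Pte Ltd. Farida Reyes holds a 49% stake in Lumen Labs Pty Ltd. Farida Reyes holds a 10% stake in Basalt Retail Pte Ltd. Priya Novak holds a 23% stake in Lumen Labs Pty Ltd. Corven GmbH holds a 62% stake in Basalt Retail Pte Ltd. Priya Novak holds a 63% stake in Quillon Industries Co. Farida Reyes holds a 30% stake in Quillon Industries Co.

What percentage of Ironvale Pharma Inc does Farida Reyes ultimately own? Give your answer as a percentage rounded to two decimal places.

49.60%

Farida reaches Ironvale along 2 paths.
Via Vantage: 66% × 60% = 39.6%.
Via Lumen → Vantage: 49% × 34% × 60% = 9.996%.
Total: 39.6% + 9.996% = 49.596%.
Rounded: 49.60%.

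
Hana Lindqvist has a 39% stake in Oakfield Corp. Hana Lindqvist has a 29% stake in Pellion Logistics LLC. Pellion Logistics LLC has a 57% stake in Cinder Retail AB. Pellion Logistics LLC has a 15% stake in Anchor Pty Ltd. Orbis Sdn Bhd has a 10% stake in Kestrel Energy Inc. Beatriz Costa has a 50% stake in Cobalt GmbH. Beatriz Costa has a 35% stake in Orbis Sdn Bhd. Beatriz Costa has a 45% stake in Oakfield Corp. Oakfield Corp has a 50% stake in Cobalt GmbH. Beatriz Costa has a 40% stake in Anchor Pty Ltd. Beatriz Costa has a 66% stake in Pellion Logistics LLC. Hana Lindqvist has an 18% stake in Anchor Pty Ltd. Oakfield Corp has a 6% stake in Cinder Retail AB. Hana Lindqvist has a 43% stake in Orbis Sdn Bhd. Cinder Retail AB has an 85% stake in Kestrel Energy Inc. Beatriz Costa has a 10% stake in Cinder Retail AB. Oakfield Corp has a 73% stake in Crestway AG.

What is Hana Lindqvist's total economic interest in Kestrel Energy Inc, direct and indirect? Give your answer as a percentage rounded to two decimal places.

20.34%

Hana reaches Kestrel along 3 paths.
Via Oakfield → Cinder: 39% × 6% × 85% = 1.989%.
Via Pellion → Cinder: 29% × 57% × 85% = 14.0505%.
Via Orbis: 43% × 10% = 4.3%.
Total: 1.989% + 14.0505% + 4.3% = 20.3395%.
Rounded: 20.34%.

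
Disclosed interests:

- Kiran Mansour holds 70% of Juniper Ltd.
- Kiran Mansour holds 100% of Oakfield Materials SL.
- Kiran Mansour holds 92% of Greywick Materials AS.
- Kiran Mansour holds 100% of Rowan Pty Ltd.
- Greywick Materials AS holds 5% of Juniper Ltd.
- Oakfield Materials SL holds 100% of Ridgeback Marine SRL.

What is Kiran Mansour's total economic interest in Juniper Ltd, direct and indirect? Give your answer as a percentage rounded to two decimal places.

Kiran reaches Juniper along 2 paths.
Direct stake: 70% = 70%.
Via Greywick: 92% × 5% = 4.6%.
Total: 70% + 4.6% = 74.6%.
Rounded: 74.60%.

74.60%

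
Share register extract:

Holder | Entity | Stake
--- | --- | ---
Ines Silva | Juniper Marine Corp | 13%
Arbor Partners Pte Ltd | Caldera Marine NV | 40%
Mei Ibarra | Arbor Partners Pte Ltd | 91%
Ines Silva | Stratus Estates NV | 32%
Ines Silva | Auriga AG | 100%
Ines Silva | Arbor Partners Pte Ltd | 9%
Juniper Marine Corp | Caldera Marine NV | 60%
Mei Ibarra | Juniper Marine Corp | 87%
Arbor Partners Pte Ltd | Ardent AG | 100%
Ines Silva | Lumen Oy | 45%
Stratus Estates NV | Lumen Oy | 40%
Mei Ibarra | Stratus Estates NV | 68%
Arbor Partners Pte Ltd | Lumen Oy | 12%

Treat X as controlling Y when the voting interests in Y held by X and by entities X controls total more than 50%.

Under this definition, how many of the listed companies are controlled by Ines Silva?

1

Ines holds 100% of Auriga, so Ines controls Auriga.
No other company's threshold is met.
Ines controls 1 company.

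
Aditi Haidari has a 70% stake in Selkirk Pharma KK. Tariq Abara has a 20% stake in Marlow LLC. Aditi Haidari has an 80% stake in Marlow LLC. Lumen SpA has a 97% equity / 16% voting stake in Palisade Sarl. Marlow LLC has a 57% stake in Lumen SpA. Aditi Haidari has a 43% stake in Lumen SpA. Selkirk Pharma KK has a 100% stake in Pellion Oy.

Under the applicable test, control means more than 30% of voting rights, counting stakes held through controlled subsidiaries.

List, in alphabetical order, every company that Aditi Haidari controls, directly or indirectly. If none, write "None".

Lumen SpA, Marlow LLC, Pellion Oy, Selkirk Pharma KK

Aditi holds 70% of Selkirk, so Aditi controls Selkirk.
Aditi holds 80% of Marlow, so Aditi controls Marlow.
Selkirk holds 100% of Pellion, so Aditi controls Pellion.
Aditi and Marlow together hold 43% + 57% = 100% of Lumen, so Aditi controls Lumen.
No other company's threshold is met.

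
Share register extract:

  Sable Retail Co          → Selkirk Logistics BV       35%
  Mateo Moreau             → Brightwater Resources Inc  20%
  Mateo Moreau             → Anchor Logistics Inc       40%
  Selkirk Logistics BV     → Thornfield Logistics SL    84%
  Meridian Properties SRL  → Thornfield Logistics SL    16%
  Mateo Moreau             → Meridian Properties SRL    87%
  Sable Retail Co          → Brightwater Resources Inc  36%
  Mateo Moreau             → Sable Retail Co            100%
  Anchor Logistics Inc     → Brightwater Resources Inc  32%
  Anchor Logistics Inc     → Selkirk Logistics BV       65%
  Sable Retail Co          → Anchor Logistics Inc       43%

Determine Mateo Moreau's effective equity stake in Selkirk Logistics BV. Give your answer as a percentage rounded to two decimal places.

88.95%

Mateo reaches Selkirk along 3 paths.
Via Anchor: 40% × 65% = 26%.
Via Sable → Anchor: 100% × 43% × 65% = 27.95%.
Via Sable: 100% × 35% = 35%.
Total: 26% + 27.95% + 35% = 88.95%.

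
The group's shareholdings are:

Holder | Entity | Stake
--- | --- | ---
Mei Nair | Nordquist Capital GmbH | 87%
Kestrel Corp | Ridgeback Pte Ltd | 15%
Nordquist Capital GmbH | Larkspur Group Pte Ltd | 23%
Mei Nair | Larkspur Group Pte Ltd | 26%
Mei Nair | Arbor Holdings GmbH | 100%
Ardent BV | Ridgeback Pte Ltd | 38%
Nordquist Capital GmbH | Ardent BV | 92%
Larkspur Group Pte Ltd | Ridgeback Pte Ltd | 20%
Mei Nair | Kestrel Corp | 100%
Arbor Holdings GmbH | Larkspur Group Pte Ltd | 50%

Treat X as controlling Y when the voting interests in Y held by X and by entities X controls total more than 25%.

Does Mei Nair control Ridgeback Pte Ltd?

Mei holds 87% of Nordquist, so Mei controls Nordquist.
Mei holds 100% of Arbor, so Mei controls Arbor.
Nordquist and Arbor and Mei together hold 23% + 50% + 26% = 99% of Larkspur, so Mei controls Larkspur.
Mei holds 100% of Kestrel, so Mei controls Kestrel.
Nordquist holds 92% of Ardent, so Mei controls Ardent.
Larkspur and Kestrel and Ardent together hold 20% + 15% + 38% = 73% of Ridgeback, so Mei controls Ridgeback.

Yes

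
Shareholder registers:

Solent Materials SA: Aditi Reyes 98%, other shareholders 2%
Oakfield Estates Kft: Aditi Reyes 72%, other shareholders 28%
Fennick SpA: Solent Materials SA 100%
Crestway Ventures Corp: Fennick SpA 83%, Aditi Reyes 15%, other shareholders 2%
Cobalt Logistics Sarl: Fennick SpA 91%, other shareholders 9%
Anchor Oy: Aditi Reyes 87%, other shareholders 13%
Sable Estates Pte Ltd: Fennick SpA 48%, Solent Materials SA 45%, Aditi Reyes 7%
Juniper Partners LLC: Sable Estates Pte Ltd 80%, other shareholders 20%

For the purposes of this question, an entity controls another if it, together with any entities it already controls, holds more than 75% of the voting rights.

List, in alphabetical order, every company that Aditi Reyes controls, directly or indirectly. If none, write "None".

Aditi holds 98% of Solent, so Aditi controls Solent.
Solent holds 100% of Fennick, so Aditi controls Fennick.
Fennick and Aditi together hold 83% + 15% = 98% of Crestway, so Aditi controls Crestway.
Fennick holds 91% of Cobalt, so Aditi controls Cobalt.
Aditi holds 87% of Anchor, so Aditi controls Anchor.
Fennick and Solent and Aditi together hold 48% + 45% + 7% = 100% of Sable, so Aditi controls Sable.
Sable holds 80% of Juniper, so Aditi controls Juniper.
No other company's threshold is met.

Anchor Oy, Cobalt Logistics Sarl, Crestway Ventures Corp, Fennick SpA, Juniper Partners LLC, Sable Estates Pte Ltd, Solent Materials SA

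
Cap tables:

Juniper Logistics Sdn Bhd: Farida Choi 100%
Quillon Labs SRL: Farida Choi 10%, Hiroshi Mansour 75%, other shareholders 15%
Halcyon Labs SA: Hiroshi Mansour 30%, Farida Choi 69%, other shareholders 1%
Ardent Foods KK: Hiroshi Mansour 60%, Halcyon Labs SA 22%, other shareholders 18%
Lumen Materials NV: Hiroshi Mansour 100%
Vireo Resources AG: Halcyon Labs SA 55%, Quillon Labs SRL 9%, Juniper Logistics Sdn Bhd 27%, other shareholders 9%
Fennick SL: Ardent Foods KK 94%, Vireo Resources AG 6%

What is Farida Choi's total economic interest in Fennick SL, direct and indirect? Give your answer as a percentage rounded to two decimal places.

Farida reaches Fennick along 4 paths.
Via Halcyon → Ardent: 69% × 22% × 94% = 14.2692%.
Via Halcyon → Vireo: 69% × 55% × 6% = 2.277%.
Via Quillon → Vireo: 10% × 9% × 6% = 0.054%.
Via Juniper → Vireo: 100% × 27% × 6% = 1.62%.
Total: 14.2692% + 2.277% + 0.054% + 1.62% = 18.2202%.
Rounded: 18.22%.

18.22%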